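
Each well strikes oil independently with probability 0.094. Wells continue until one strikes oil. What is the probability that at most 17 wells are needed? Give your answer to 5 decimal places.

Y = number of wells to the first success; geometric, p = 0.094.
P(Y ≤ 17) = 1 − (1−p)^17 = 1 − 0.1867151 = 0.8132849

0.81328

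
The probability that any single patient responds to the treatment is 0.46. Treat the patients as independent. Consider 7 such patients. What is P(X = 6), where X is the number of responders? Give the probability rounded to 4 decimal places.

0.0358

X ~ Binomial(n=7, p=0.46).
P(X=6) = C(7,6) · p^6 · (1−p)^1
= 7 · 0.0094743 · 0.54 = 0.035813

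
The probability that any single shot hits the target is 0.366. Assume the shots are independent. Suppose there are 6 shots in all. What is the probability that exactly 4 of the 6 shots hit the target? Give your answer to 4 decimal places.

0.1082

X ~ Binomial(n=6, p=0.366).
P(X=4) = C(6,4) · p^4 · (1−p)^2
= 15 · 0.017944 · 0.40196 = 0.108192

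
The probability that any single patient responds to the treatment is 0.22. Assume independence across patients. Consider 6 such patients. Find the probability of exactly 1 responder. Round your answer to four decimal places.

0.3811

X ~ Binomial(n=6, p=0.22).
P(X=1) = C(6,1) · p^1 · (1−p)^5
= 6 · 0.22 · 0.28872 = 0.381107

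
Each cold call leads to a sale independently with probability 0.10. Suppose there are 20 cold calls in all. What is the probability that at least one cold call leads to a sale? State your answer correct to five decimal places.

P(at least one) = 1 − P(none) = 1 − (1 − 0.10)^20
= 1 − 0.1215767 = 0.8784233

0.87842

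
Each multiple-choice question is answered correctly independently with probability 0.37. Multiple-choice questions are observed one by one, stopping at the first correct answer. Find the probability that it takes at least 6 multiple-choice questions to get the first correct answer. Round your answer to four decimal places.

Y = number of multiple-choice questions to the first success; geometric, p = 0.37.
P(Y > 5) = P(first 5 all fail) = (1−p)^5 = 0.099244

0.0992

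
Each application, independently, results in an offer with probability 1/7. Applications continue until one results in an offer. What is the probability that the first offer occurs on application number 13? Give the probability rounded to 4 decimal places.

Geometric (trials to first success), p = 0.142857.
P(Y = 13) = (1−p)^12 · p = 0.15727 · 0.142857 = 0.022467

0.0225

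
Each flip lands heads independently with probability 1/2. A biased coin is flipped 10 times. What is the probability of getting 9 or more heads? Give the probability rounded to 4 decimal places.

0.0107

X ~ Binomial(10, 0.50); P(X ≥ 9) = Σ C(10,k) p^k (1−p)^(10−k) over k:
  k=9: C(10,9)·0.50^9·0.50^1 = 0.009766
  k=10: C(10,10)·0.50^10·0.50^0 = 0.000977
Total = 0.010742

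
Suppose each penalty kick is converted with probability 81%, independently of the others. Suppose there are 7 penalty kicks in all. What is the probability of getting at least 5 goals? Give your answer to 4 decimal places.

X ~ Binomial(7, 0.81); P(X ≥ 5) = Σ C(7,k) p^k (1−p)^(7−k) over k:
  k=5: C(7,5)·0.81^5·0.19^2 = 0.264333
  k=6: C(7,6)·0.81^6·0.19^1 = 0.375631
  k=7: C(7,7)·0.81^7·0.19^0 = 0.228768
Total = 0.868732

0.8687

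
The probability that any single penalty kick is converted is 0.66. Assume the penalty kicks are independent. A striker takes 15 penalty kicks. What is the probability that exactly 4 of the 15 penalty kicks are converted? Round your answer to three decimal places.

0.002

X ~ Binomial(n=15, p=0.66).
P(X=4) = C(15,4) · p^4 · (1−p)^11
= 1365 · 0.18975 · 7.0189e-06 = 0.00182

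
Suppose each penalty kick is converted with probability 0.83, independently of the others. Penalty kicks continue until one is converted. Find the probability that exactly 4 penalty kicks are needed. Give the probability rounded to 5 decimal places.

0.00408

Geometric (trials to first success), p = 0.83.
P(Y = 4) = (1−p)^3 · p = 0.004913 · 0.83 = 0.0040778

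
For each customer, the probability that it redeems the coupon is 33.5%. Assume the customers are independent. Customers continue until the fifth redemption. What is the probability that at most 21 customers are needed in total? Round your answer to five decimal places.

0.88200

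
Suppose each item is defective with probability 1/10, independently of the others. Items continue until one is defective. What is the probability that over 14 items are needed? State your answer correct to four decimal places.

Y = number of items to the first success; geometric, p = 0.10.
P(Y > 14) = P(first 14 all fail) = (1−p)^14 = 0.228768

0.2288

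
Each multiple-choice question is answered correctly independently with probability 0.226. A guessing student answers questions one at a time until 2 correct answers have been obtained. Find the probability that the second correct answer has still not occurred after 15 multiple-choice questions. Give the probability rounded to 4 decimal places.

Needing more than 15 multiple-choice questions ⇔ fewer than 2 successes in the first 15. With X ~ Binomial(15, 0.226), P(Y > 15) = P(X ≤ 1).
  k=0: C(15,0)·0.226^0·0.774^15 = 0.021435
  k=1: C(15,1)·0.226^1·0.774^14 = 0.093880
P(X ≤ 1) = 0.115315

0.1153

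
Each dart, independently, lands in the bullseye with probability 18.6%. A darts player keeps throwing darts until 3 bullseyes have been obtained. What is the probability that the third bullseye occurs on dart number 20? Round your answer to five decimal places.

Y = trial on which the third success occurs; negative binomial, r=3, p=0.186.
P(Y=20) = C(19,2) · p^3 · (1−p)^17
= 171 · 0.0064349 · 0.030242 = 0.0332774

0.03328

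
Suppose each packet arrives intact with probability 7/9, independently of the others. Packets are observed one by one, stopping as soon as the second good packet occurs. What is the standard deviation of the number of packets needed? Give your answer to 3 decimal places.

0.857

Y = total packets until the second success; negative binomial with r=2, p=0.777778.
SD(Y) = √[r(1−p)/p²] = √(0.73469) = 0.85714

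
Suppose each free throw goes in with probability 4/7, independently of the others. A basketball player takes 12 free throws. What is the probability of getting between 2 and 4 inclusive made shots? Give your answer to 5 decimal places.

X ~ Binomial(12, 0.571429); P(2 ≤ X ≤ 4) = Σ C(12,k) p^k (1−p)^(12−k) over k:
  k=2: C(12,2)·0.571429^2·0.428571^10 = 0.0045051
  k=3: C(12,3)·0.571429^3·0.428571^9 = 0.0200225
  k=4: C(12,4)·0.571429^4·0.428571^8 = 0.0600674
Total = 0.0845949

0.08459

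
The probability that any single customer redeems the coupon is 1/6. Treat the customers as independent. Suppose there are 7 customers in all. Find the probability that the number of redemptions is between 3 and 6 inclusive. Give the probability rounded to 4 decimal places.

0.0958

X ~ Binomial(7, 0.166667); P(3 ≤ X ≤ 6) = Σ C(7,k) p^k (1−p)^(7−k) over k:
  k=3: C(7,3)·0.166667^3·0.833333^4 = 0.078143
  k=4: C(7,4)·0.166667^4·0.833333^3 = 0.015629
  k=5: C(7,5)·0.166667^5·0.833333^2 = 0.001875
  k=6: C(7,6)·0.166667^6·0.833333^1 = 0.000125
Total = 0.095772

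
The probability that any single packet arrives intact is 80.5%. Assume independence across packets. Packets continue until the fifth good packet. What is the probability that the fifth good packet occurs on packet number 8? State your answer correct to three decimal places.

0.088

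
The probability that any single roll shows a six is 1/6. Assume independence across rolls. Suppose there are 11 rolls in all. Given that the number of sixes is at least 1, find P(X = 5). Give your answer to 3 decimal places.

0.023

X ~ Binomial(11, 0.166667). Want P(X=5 | X≥1) = P(X=5) / P(X≥1).
P(X=5) = C(11,5)·0.166667^5·0.833333^6 = 0.01990
P(X≥1) = 1 − 0.13459 = 0.86541
Ratio = 0.01990 / 0.86541 = 0.02299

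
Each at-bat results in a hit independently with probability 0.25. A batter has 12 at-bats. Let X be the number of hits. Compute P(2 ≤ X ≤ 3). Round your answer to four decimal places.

X ~ Binomial(12, 0.25); P(2 ≤ X ≤ 3) = Σ C(12,k) p^k (1−p)^(12−k) over k:
  k=2: C(12,2)·0.25^2·0.75^10 = 0.232293
  k=3: C(12,3)·0.25^3·0.75^9 = 0.258104
Total = 0.490397

0.4904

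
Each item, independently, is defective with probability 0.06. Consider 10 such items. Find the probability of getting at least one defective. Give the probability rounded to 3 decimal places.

0.461

P(at least one) = 1 − P(none) = 1 − (1 − 0.06)^10
= 1 − 0.53862 = 0.46138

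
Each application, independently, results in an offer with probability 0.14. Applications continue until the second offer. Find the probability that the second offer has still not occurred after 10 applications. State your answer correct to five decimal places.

Needing more than 10 applications ⇔ fewer than 2 successes in the first 10. With X ~ Binomial(10, 0.14), P(Y > 10) = P(X ≤ 1).
  k=0: C(10,0)·0.14^0·0.86^10 = 0.2213016
  k=1: C(10,1)·0.14^1·0.86^9 = 0.3602584
P(X ≤ 1) = 0.5815600

0.58156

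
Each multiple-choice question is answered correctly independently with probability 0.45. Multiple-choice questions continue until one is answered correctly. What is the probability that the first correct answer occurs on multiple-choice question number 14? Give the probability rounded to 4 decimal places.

0.0002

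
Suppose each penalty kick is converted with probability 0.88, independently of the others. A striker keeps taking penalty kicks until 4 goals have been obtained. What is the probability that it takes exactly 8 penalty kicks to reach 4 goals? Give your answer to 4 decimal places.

0.0044

Y = trial on which the fourth success occurs; negative binomial, r=4, p=0.88.
P(Y=8) = C(7,3) · p^4 · (1−p)^4
= 35 · 0.5997 · 0.00020736 = 0.004352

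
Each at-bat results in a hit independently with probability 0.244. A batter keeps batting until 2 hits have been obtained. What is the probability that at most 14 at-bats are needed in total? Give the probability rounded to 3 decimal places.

0.890

Finishing within 14 at-bats ⇔ at least 2 successes in the first 14. With X ~ Binomial(14, 0.244), P(Y ≤ 14) = 1 − P(X ≤ 1).
  k=0: C(14,0)·0.244^0·0.756^14 = 0.01992
  k=1: C(14,1)·0.244^1·0.756^13 = 0.09001
1 − 0.10993 = 0.89007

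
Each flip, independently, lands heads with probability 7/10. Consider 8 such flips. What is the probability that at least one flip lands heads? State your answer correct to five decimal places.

0.99993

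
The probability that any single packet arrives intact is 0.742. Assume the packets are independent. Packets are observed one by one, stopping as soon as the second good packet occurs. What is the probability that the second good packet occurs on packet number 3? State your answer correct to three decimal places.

Y = trial on which the second success occurs; negative binomial, r=2, p=0.742.
P(Y=3) = C(2,1) · p^2 · (1−p)^1
= 2 · 0.55056 · 0.258 = 0.28409

0.284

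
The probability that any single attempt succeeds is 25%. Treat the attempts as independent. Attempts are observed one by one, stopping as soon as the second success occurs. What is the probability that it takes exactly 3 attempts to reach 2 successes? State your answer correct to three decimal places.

0.094

Y = trial on which the second success occurs; negative binomial, r=2, p=0.25.
P(Y=3) = C(2,1) · p^2 · (1−p)^1
= 2 · 0.0625 · 0.75 = 0.09375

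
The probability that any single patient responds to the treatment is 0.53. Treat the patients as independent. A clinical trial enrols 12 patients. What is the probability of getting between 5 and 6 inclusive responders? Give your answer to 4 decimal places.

X ~ Binomial(12, 0.53); P(5 ≤ X ≤ 6) = Σ C(12,k) p^k (1−p)^(12−k) over k:
  k=5: C(12,5)·0.53^5·0.47^7 = 0.167799
  k=6: C(12,6)·0.53^6·0.47^6 = 0.220757
Total = 0.388556

0.3886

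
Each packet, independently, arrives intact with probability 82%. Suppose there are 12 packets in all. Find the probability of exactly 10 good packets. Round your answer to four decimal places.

0.2939

X ~ Binomial(n=12, p=0.82).
P(X=10) = C(12,10) · p^10 · (1−p)^2
= 66 · 0.13745 · 0.0324 = 0.293919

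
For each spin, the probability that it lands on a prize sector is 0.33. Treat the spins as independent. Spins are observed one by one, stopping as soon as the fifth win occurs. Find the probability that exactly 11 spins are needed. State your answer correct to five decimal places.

0.07434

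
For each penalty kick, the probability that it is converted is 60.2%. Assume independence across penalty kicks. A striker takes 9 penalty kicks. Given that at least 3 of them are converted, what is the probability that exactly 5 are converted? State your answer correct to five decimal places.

X ~ Binomial(9, 0.602). Want P(X=5 | X≥3) = P(X=5) / P(X≥3).
P(X=5) = C(9,5)·0.602^5·0.398^4 = 0.2499685
P(X≥3) = 1 − 0.0002506 − 0.0034112 − 0.0206384 = 0.9756998
Ratio = 0.2499685 / 0.9756998 = 0.2561941

0.25619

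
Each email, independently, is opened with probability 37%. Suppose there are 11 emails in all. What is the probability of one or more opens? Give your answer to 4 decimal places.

P(at least one) = 1 − P(none) = 1 − (1 − 0.37)^11
= 1 − 0.006205 = 0.993795

0.9938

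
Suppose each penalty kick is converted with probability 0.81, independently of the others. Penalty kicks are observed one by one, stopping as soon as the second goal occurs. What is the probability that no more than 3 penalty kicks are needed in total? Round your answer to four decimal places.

0.9054

Finishing within 3 penalty kicks ⇔ at least 2 successes in the first 3. With X ~ Binomial(3, 0.81), P(Y ≤ 3) = 1 − P(X ≤ 1).
  k=0: C(3,0)·0.81^0·0.19^3 = 0.006859
  k=1: C(3,1)·0.81^1·0.19^2 = 0.087723
1 − 0.094582 = 0.905418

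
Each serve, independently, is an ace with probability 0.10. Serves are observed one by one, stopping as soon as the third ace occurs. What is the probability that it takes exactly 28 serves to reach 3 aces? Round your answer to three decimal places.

0.025

Y = trial on which the third success occurs; negative binomial, r=3, p=0.10.
P(Y=28) = C(27,2) · p^3 · (1−p)^25
= 351 · 0.001 · 0.07179 = 0.02520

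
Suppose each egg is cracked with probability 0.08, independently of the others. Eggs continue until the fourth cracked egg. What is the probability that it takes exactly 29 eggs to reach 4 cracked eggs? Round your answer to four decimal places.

0.0167

Y = trial on which the fourth success occurs; negative binomial, r=4, p=0.08.
P(Y=29) = C(28,3) · p^4 · (1−p)^25
= 3276 · 4.096e-05 · 0.12436 = 0.016688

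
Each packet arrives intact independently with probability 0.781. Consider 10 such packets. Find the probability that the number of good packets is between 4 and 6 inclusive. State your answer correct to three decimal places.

0.155

X ~ Binomial(10, 0.781); P(4 ≤ X ≤ 6) = Σ C(10,k) p^k (1−p)^(10−k) over k:
  k=4: C(10,4)·0.781^4·0.219^6 = 0.00862
  k=5: C(10,5)·0.781^5·0.219^5 = 0.03689
  k=6: C(10,6)·0.781^6·0.219^4 = 0.10962
Total = 0.15513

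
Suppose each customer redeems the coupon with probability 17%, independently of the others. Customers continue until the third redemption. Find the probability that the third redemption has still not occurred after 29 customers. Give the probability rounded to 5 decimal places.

0.10789

Needing more than 29 customers ⇔ fewer than 3 successes in the first 29. With X ~ Binomial(29, 0.17), P(Y > 29) = P(X ≤ 2).
  k=0: C(29,0)·0.17^0·0.83^29 = 0.0045005
  k=1: C(29,1)·0.17^1·0.83^28 = 0.0267321
  k=2: C(29,2)·0.17^2·0.83^27 = 0.0766536
P(X ≤ 2) = 0.1078862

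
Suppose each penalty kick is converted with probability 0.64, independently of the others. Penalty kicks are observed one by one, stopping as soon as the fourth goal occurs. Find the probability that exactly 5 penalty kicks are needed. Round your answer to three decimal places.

Y = trial on which the fourth success occurs; negative binomial, r=4, p=0.64.
P(Y=5) = C(4,3) · p^4 · (1−p)^1
= 4 · 0.16777 · 0.36 = 0.24159

0.242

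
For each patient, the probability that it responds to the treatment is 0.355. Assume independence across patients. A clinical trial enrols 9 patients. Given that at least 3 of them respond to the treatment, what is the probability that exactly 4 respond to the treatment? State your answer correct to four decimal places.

X ~ Binomial(9, 0.355). Want P(X=4 | X≥3) = P(X=4) / P(X≥3).
P(X=4) = C(9,4)·0.355^4·0.645^5 = 0.223400
P(X≥3) = 1 − 0.019321 − 0.095708 − 0.210706 = 0.674264
Ratio = 0.223400 / 0.674264 = 0.331324

0.3313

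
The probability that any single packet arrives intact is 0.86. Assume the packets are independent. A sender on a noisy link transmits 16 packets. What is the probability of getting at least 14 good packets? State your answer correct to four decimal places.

X ~ Binomial(16, 0.86); P(X ≥ 14) = Σ C(16,k) p^k (1−p)^(16−k) over k:
  k=14: C(16,14)·0.86^14·0.14^2 = 0.284718
  k=15: C(16,15)·0.86^15·0.14^1 = 0.233198
  k=16: C(16,16)·0.86^16·0.14^0 = 0.089531
Total = 0.607448

0.6074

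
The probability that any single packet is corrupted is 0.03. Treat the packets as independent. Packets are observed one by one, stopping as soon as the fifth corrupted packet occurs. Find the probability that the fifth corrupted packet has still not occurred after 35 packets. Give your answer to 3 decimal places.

Needing more than 35 packets ⇔ fewer than 5 successes in the first 35. With X ~ Binomial(35, 0.03), P(Y > 35) = P(X ≤ 4).
  k=0: C(35,0)·0.03^0·0.97^35 = 0.34436
  k=1: C(35,1)·0.03^1·0.97^34 = 0.37276
  k=2: C(35,2)·0.03^2·0.97^33 = 0.19599
  k=3: C(35,3)·0.03^3·0.97^32 = 0.06668
  k=4: C(35,4)·0.03^4·0.97^31 = 0.01650
P(X ≤ 4) = 0.99628

0.996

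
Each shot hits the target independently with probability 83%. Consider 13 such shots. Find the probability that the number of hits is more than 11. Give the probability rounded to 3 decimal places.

X ~ Binomial(13, 0.83); P(X ≥ 12) = Σ C(13,k) p^k (1−p)^(13−k) over k:
  k=12: C(13,12)·0.83^12·0.17^1 = 0.23623
  k=13: C(13,13)·0.83^13·0.17^0 = 0.08872
Total = 0.32495

0.325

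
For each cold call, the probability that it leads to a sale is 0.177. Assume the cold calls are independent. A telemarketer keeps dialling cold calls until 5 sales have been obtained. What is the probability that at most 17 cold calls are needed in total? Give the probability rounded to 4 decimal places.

0.1686

Finishing within 17 cold calls ⇔ at least 5 successes in the first 17. With X ~ Binomial(17, 0.177), P(Y ≤ 17) = 1 − P(X ≤ 4).
  k=0: C(17,0)·0.177^0·0.823^17 = 0.036458
  k=1: C(17,1)·0.177^1·0.823^16 = 0.133297
  k=2: C(17,2)·0.177^2·0.823^15 = 0.229342
  k=3: C(17,3)·0.177^3·0.823^14 = 0.246619
  k=4: C(17,4)·0.177^4·0.823^13 = 0.185638
1 − 0.831354 = 0.168646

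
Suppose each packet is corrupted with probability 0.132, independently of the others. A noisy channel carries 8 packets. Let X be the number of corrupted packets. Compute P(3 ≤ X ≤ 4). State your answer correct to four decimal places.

0.0755

X ~ Binomial(8, 0.132); P(3 ≤ X ≤ 4) = Σ C(8,k) p^k (1−p)^(8−k) over k:
  k=3: C(8,3)·0.132^3·0.868^5 = 0.063461
  k=4: C(8,4)·0.132^4·0.868^4 = 0.012063
Total = 0.075525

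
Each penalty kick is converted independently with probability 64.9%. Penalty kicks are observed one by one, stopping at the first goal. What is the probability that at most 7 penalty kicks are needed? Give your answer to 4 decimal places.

Y = number of penalty kicks to the first success; geometric, p = 0.649.
P(Y ≤ 7) = 1 − (1−p)^7 = 1 − 0.000656 = 0.999344

0.9993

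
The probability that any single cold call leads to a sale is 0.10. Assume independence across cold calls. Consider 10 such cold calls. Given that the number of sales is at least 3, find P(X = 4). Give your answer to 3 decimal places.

0.159

X ~ Binomial(10, 0.10). Want P(X=4 | X≥3) = P(X=4) / P(X≥3).
P(X=4) = C(10,4)·0.10^4·0.90^6 = 0.01116
P(X≥3) = 1 − 0.34868 − 0.38742 − 0.19371 = 0.07019
Ratio = 0.01116 / 0.07019 = 0.15900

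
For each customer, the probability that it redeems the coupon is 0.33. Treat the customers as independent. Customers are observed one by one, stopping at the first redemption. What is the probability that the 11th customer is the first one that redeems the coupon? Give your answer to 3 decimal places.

0.006

Geometric (trials to first success), p = 0.33.
P(Y = 11) = (1−p)^10 · p = 0.018228 · 0.33 = 0.00602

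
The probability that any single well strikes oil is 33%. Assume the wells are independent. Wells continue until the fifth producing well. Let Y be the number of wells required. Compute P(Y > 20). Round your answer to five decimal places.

0.15892

Needing more than 20 wells ⇔ fewer than 5 successes in the first 20. With X ~ Binomial(20, 0.33), P(Y > 20) = P(X ≤ 4).
  k=0: C(20,0)·0.33^0·0.67^20 = 0.0003323
  k=1: C(20,1)·0.33^1·0.67^19 = 0.0032731
  k=2: C(20,2)·0.33^2·0.67^18 = 0.0153154
  k=3: C(20,3)·0.33^3·0.67^17 = 0.0452604
  k=4: C(20,4)·0.33^4·0.67^16 = 0.0947428
P(X ≤ 4) = 0.1589240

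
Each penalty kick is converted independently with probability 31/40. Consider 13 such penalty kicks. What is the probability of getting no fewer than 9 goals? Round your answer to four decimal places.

X ~ Binomial(13, 0.775); P(X ≥ 9) = Σ C(13,k) p^k (1−p)^(13−k) over k:
  k=9: C(13,9)·0.775^9·0.225^4 = 0.184821
  k=10: C(13,10)·0.775^10·0.225^3 = 0.254642
  k=11: C(13,11)·0.775^11·0.225^2 = 0.239209
  k=12: C(13,12)·0.775^12·0.225^1 = 0.137324
  k=13: C(13,13)·0.775^13·0.225^0 = 0.036385
Total = 0.852382

0.8524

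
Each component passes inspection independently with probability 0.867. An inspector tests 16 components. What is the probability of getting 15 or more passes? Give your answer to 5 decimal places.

0.35211

X ~ Binomial(16, 0.867); P(X ≥ 15) = Σ C(16,k) p^k (1−p)^(16−k) over k:
  k=15: C(16,15)·0.867^15·0.133^1 = 0.2501832
  k=16: C(16,16)·0.867^16·0.133^0 = 0.1019308
Total = 0.3521140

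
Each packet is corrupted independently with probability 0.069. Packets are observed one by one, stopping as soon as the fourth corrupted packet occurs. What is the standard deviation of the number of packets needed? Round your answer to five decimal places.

27.96764

Y = total packets until the fourth success; negative binomial with r=4, p=0.069.
SD(Y) = √[r(1−p)/p²] = √(782.1886158) = 27.9676351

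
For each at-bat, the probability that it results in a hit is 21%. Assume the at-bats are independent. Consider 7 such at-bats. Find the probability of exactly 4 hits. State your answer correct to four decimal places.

X ~ Binomial(n=7, p=0.21).
P(X=4) = C(7,4) · p^4 · (1−p)^3
= 35 · 0.0019448 · 0.49304 = 0.033560

0.0336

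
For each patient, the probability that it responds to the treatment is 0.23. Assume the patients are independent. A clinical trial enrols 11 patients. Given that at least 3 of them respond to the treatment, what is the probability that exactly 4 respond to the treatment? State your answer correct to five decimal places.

0.30788

X ~ Binomial(11, 0.23). Want P(X=4 | X≥3) = P(X=4) / P(X≥3).
P(X=4) = C(11,4)·0.23^4·0.77^7 = 0.1482041
P(X≥3) = 1 − 0.0564154 − 0.1853650 − 0.2768439 = 0.4813757
Ratio = 0.1482041 / 0.4813757 = 0.3078763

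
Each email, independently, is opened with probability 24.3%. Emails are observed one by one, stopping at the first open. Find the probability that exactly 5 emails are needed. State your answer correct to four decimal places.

0.0798

Geometric (trials to first success), p = 0.243.
P(Y = 5) = (1−p)^4 · p = 0.32839 · 0.243 = 0.079798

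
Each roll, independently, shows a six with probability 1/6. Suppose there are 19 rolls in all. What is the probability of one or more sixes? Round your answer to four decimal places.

0.9687

P(at least one) = 1 − P(none) = 1 − (1 − 0.166667)^19
= 1 − 0.031301 = 0.968699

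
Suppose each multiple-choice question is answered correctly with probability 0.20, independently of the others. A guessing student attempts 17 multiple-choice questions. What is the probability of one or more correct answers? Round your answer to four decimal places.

P(at least one) = 1 − P(none) = 1 − (1 − 0.20)^17
= 1 − 0.022518 = 0.977482

0.9775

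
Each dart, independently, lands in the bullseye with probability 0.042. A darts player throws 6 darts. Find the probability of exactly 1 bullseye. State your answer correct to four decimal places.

X ~ Binomial(n=6, p=0.042).
P(X=1) = C(6,1) · p^1 · (1−p)^5
= 6 · 0.042 · 0.80691 = 0.203342

0.2033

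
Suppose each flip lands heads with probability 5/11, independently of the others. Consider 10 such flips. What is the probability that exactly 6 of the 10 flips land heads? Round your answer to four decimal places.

X ~ Binomial(n=10, p=0.454545).
P(X=6) = C(10,6) · p^6 · (1−p)^4
= 210 · 0.0088199 · 0.088519 = 0.163952

0.1640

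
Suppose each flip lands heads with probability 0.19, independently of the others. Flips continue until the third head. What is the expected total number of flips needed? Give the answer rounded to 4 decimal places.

Y = total flips until the third success; negative binomial with r=3, p=0.19.
E[Y] = r / p = 3 / 0.19 = 15.789474

15.7895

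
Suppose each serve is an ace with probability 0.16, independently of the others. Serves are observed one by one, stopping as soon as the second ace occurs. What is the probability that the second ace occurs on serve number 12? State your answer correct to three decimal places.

Y = trial on which the second success occurs; negative binomial, r=2, p=0.16.
P(Y=12) = C(11,1) · p^2 · (1−p)^10
= 11 · 0.0256 · 0.1749 = 0.04925

0.049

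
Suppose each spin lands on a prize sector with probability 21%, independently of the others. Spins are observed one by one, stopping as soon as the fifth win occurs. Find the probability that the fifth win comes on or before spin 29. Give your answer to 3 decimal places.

Finishing within 29 spins ⇔ at least 5 successes in the first 29. With X ~ Binomial(29, 0.21), P(Y ≤ 29) = 1 − P(X ≤ 4).
  k=0: C(29,0)·0.21^0·0.79^29 = 0.00107
  k=1: C(29,1)·0.21^1·0.79^28 = 0.00828
  k=2: C(29,2)·0.21^2·0.79^27 = 0.03082
  k=3: C(29,3)·0.21^3·0.79^26 = 0.07374
  k=4: C(29,4)·0.21^4·0.79^25 = 0.12742
1 − 0.24135 = 0.75865

0.759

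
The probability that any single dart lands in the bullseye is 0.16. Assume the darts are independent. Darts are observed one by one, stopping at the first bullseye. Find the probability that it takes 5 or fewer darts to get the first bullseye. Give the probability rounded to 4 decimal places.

0.5818

Y = number of darts to the first success; geometric, p = 0.16.
P(Y ≤ 5) = 1 − (1−p)^5 = 1 − 0.418212 = 0.581788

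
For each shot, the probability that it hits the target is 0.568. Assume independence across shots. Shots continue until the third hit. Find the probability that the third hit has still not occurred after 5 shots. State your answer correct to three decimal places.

Needing more than 5 shots ⇔ fewer than 3 successes in the first 5. With X ~ Binomial(5, 0.568), P(Y > 5) = P(X ≤ 2).
  k=0: C(5,0)·0.568^0·0.432^5 = 0.01505
  k=1: C(5,1)·0.568^1·0.432^4 = 0.09891
  k=2: C(5,2)·0.568^2·0.432^3 = 0.26010
P(X ≤ 2) = 0.37406

0.374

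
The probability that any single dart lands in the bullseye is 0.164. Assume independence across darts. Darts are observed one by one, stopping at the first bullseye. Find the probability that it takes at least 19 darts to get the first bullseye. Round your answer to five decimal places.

Y = number of darts to the first success; geometric, p = 0.164.
P(Y > 18) = P(first 18 all fail) = (1−p)^18 = 0.0397844

0.03978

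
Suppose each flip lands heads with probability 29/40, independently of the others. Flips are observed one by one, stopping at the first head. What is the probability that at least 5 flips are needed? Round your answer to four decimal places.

Y = number of flips to the first success; geometric, p = 0.725.
P(Y > 4) = P(first 4 all fail) = (1−p)^4 = 0.005719

0.0057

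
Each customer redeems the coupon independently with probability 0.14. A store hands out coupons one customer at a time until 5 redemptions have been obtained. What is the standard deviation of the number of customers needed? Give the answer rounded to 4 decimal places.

14.8117

Y = total customers until the fifth success; negative binomial with r=5, p=0.14.
SD(Y) = √[r(1−p)/p²] = √(219.387755) = 14.811744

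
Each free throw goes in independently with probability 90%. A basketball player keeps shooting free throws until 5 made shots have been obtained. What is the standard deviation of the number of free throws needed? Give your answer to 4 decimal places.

0.7857

Y = total free throws until the fifth success; negative binomial with r=5, p=0.90.
SD(Y) = √[r(1−p)/p²] = √(0.617284) = 0.785674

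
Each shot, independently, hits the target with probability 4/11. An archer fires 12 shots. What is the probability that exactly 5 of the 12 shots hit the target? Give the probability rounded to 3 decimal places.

X ~ Binomial(n=12, p=0.363636).
P(X=5) = C(12,5) · p^5 · (1−p)^7
= 792 · 0.0063582 · 0.042261 = 0.21281

0.213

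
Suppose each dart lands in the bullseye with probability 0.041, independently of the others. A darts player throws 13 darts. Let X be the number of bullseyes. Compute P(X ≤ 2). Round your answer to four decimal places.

X ~ Binomial(13, 0.041); P(X ≤ 2) = Σ C(13,k) p^k (1−p)^(13−k) over k:
  k=0: C(13,0)·0.041^0·0.959^13 = 0.580286
  k=1: C(13,1)·0.041^1·0.959^12 = 0.322515
  k=2: C(13,2)·0.041^2·0.959^11 = 0.082731
Total = 0.985532

0.9855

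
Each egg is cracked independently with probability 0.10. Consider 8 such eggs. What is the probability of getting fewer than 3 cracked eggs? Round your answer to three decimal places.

0.962

X ~ Binomial(8, 0.10); P(X ≤ 2) = Σ C(8,k) p^k (1−p)^(8−k) over k:
  k=0: C(8,0)·0.10^0·0.90^8 = 0.43047
  k=1: C(8,1)·0.10^1·0.90^7 = 0.38264
  k=2: C(8,2)·0.10^2·0.90^6 = 0.14880
Total = 0.96191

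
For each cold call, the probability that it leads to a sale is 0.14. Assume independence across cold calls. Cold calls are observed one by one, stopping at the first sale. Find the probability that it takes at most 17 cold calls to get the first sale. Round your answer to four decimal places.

Y = number of cold calls to the first success; geometric, p = 0.14.
P(Y ≤ 17) = 1 − (1−p)^17 = 1 − 0.076997 = 0.923003

0.9230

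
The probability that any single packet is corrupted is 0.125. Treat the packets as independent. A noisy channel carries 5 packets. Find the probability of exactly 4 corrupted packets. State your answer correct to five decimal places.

0.00107

X ~ Binomial(n=5, p=0.125).
P(X=4) = C(5,4) · p^4 · (1−p)^1
= 5 · 0.00024414 · 0.875 = 0.0010681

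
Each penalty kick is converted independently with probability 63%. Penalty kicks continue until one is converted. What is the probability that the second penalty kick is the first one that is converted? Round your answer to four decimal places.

Geometric (trials to first success), p = 0.63.
P(Y = 2) = (1−p)^1 · p = 0.37 · 0.63 = 0.233100

0.2331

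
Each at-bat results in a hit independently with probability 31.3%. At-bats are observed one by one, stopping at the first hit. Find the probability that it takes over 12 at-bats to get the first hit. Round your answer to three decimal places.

0.011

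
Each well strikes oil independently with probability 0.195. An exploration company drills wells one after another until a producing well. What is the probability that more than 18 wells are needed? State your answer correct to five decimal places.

0.02015

Y = number of wells to the first success; geometric, p = 0.195.
P(Y > 18) = P(first 18 all fail) = (1−p)^18 = 0.0201524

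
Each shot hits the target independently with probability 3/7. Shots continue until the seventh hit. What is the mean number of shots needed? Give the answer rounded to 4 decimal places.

16.3333

Y = total shots until the seventh success; negative binomial with r=7, p=0.428571.
E[Y] = r / p = 7 / 0.428571 = 16.333333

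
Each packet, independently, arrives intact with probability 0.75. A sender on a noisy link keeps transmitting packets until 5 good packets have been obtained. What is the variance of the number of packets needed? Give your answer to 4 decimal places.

Y = total packets until the fifth success; negative binomial with r=5, p=0.75.
Var(Y) = r(1−p)/p² = 5·0.25 / 0.75² = 2.222222

2.2222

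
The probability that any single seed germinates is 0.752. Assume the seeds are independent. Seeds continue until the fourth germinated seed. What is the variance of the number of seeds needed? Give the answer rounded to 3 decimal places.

Y = total seeds until the fourth success; negative binomial with r=4, p=0.752.
Var(Y) = r(1−p)/p² = 4·0.248 / 0.752² = 1.75419

1.754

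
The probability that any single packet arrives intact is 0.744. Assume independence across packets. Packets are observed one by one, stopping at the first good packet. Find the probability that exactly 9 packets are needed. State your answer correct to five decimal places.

0.00001

Geometric (trials to first success), p = 0.744.
P(Y = 9) = (1−p)^8 · p = 1.8447e-05 · 0.744 = 0.0000137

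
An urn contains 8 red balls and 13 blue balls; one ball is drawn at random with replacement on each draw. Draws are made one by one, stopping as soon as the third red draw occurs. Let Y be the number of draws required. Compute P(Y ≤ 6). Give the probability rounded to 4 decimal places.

Finishing within 6 draws ⇔ at least 3 successes in the first 6. With X ~ Binomial(6, 0.380952), P(Y ≤ 6) = 1 − P(X ≤ 2).
  k=0: C(6,0)·0.380952^0·0.619048^6 = 0.056279
  k=1: C(6,1)·0.380952^1·0.619048^5 = 0.207798
  k=2: C(6,2)·0.380952^2·0.619048^4 = 0.319690
1 − 0.583767 = 0.416233

0.4162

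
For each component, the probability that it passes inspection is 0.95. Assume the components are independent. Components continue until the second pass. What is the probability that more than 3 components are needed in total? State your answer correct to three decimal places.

Needing more than 3 components ⇔ fewer than 2 successes in the first 3. With X ~ Binomial(3, 0.95), P(Y > 3) = P(X ≤ 1).
  k=0: C(3,0)·0.95^0·0.05^3 = 0.00013
  k=1: C(3,1)·0.95^1·0.05^2 = 0.00713
P(X ≤ 1) = 0.00725

0.007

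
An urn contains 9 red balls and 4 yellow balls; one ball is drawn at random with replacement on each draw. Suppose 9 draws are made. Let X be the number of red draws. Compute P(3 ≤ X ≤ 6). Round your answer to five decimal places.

0.55251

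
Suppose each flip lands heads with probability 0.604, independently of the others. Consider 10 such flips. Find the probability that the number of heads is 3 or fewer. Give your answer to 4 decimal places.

0.0518

X ~ Binomial(10, 0.604); P(X ≤ 3) = Σ C(10,k) p^k (1−p)^(10−k) over k:
  k=0: C(10,0)·0.604^0·0.396^10 = 0.000095
  k=1: C(10,1)·0.604^1·0.396^9 = 0.001446
  k=2: C(10,2)·0.604^2·0.396^8 = 0.009928
  k=3: C(10,3)·0.604^3·0.396^7 = 0.040379
Total = 0.051848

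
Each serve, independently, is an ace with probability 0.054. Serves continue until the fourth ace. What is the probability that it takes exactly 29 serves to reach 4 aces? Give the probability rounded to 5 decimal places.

0.00695

Y = trial on which the fourth success occurs; negative binomial, r=4, p=0.054.
P(Y=29) = C(28,3) · p^4 · (1−p)^25
= 3276 · 8.5031e-06 · 0.24962 = 0.0069534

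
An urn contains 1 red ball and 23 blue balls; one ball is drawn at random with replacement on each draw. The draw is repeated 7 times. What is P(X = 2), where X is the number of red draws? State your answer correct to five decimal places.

X ~ Binomial(n=7, p=0.041667).
P(X=2) = C(7,2) · p^2 · (1−p)^5
= 21 · 0.0017361 · 0.80832 = 0.0294700

0.02947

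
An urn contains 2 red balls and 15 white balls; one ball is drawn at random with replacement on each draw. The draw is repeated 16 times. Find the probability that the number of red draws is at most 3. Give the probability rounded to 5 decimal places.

X ~ Binomial(16, 0.117647); P(X ≤ 3) = Σ C(16,k) p^k (1−p)^(16−k) over k:
  k=0: C(16,0)·0.117647^0·0.882353^16 = 0.1349825
  k=1: C(16,1)·0.117647^1·0.882353^15 = 0.2879626
  k=2: C(16,2)·0.117647^2·0.882353^14 = 0.2879626
  k=3: C(16,3)·0.117647^3·0.882353^13 = 0.1791767
Total = 0.8900845

0.89008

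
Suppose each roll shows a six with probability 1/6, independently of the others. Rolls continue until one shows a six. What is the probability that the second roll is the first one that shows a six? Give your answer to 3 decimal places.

Geometric (trials to first success), p = 0.166667.
P(Y = 2) = (1−p)^1 · p = 0.83333 · 0.166667 = 0.13889

0.139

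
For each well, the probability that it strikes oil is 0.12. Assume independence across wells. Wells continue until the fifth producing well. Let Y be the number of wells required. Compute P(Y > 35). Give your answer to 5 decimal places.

0.58751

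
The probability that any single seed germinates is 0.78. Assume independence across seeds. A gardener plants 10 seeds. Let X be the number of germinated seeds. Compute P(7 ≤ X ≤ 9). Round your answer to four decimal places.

X ~ Binomial(10, 0.78); P(7 ≤ X ≤ 9) = Σ C(10,k) p^k (1−p)^(10−k) over k:
  k=7: C(10,7)·0.78^7·0.22^3 = 0.224446
  k=8: C(10,8)·0.78^8·0.22^2 = 0.298411
  k=9: C(10,9)·0.78^9·0.22^1 = 0.235112
Total = 0.757968

0.7580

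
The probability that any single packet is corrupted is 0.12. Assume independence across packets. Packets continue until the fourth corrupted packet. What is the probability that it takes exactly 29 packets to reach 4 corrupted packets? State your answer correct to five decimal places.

0.02781

Y = trial on which the fourth success occurs; negative binomial, r=4, p=0.12.
P(Y=29) = C(28,3) · p^4 · (1−p)^25
= 3276 · 0.00020736 · 0.040932 = 0.0278058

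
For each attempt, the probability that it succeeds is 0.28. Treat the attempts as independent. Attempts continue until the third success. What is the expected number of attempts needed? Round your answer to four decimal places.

10.7143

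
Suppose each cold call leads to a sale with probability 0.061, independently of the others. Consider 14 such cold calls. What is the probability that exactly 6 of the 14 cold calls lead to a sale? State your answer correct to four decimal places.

0.0001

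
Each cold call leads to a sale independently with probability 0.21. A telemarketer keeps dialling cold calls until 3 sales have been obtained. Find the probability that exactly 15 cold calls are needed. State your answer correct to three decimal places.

0.050

Y = trial on which the third success occurs; negative binomial, r=3, p=0.21.
P(Y=15) = C(14,2) · p^3 · (1−p)^12
= 91 · 0.009261 · 0.059092 = 0.04980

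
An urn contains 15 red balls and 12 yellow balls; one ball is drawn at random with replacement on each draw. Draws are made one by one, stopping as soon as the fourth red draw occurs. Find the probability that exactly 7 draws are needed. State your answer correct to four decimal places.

0.1673

Y = trial on which the fourth success occurs; negative binomial, r=4, p=0.555556.
P(Y=7) = C(6,3) · p^4 · (1−p)^3
= 20 · 0.09526 · 0.087791 = 0.167260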